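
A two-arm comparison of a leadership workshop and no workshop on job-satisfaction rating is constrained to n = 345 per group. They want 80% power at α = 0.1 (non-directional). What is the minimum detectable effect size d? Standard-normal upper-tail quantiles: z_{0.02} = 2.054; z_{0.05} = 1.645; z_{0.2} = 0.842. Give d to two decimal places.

For two independent groups of n = 345 each: d_min = (z_{α/2} + z_β)·√(2/n).
z-sum = 1.645 + 0.842 = 2.487.
d_min = 2.487 × √(2/345) = 2.487 × 0.0761 = 0.189.

d_min ≈ 0.19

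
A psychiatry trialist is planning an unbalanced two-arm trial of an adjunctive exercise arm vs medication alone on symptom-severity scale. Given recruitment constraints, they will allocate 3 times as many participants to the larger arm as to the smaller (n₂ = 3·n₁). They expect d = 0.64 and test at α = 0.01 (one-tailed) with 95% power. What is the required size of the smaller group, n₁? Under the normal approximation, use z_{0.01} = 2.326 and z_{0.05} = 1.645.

n₁ = 52

With allocation ratio k = n₂/n₁ = 3, Var(x̄₁−x̄₂) = σ²(1/n₁ + 1/(k·n₁)) = σ²·(k+1)/(k·n₁).
So n₁ = (1 + 1/k)·((z_{α} + z_β)/d)² = 1.333 × (3.971/0.64)².
n₁ = 1.333 × 38.50 = 51.3.
Round up: n₁ = 52, giving n₂ = 3 × 52 = 156.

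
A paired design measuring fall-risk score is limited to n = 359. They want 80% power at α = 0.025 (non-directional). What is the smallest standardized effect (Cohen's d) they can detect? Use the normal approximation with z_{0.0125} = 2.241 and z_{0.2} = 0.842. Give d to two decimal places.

d_min ≈ 0.16

For a single sample (or paired design) of n = 359: d_min = (z_{α/2} + z_β)/√n.
z-sum = 2.241 + 0.842 = 3.083.
d_min = 3.083 / √359 = 3.083 / 18.947 = 0.163.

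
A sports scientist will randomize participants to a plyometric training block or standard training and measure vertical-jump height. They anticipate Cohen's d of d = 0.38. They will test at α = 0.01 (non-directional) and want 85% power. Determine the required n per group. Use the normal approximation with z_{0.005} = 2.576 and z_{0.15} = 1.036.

n = 181 per group

For two independent groups with equal n: n = 2·((z_{α/2} + z_β) / d)².
z_{α/2} + z_β = 2.576 + 1.036 = 3.612.
n = 2 × (3.612 / 0.38)² = 2 × 9.505² = 2 × 90.35 = 180.7.
Round up to the next whole participant.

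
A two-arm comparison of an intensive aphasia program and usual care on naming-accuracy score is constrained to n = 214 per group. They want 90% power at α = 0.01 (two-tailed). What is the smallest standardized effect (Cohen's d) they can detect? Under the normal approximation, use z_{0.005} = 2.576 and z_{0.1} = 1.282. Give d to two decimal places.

d_min ≈ 0.37

For two independent groups of n = 214 each: d_min = (z_{α/2} + z_β)·√(2/n).
z-sum = 2.576 + 1.282 = 3.858.
d_min = 3.858 × √(2/214) = 3.858 × 0.0967 = 0.373.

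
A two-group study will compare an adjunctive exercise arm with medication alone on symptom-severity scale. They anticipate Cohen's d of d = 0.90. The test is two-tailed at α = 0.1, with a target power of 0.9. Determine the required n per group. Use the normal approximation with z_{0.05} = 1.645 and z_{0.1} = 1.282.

n = 22 per group

For two independent groups with equal n: n = 2·((z_{α/2} + z_β) / d)².
z_{α/2} + z_β = 1.645 + 1.282 = 2.927.
n = 2 × (2.927 / 0.90)² = 2 × 3.252² = 2 × 10.58 = 21.2.
Round up to the next whole participant.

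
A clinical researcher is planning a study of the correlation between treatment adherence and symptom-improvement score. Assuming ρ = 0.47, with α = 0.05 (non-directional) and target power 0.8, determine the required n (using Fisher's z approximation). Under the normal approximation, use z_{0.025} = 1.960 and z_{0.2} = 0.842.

n = 34

Fisher's z: C = ½·ln((1+r)/(1−r)) = ½·ln(2.7736) = 0.5101.
n = ((z_{α/2} + z_β)/C)² + 3.
(1.960 + 0.842) / 0.5101 = 2.802 / 0.5101 = 5.493.
n = 5.493² + 3 = 30.17 + 3 = 33.2.
Round up.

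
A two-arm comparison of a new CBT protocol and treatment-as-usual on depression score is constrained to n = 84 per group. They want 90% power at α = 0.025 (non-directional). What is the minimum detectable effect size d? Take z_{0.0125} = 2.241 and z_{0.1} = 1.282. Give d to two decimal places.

d_min ≈ 0.54

For two independent groups of n = 84 each: d_min = (z_{α/2} + z_β)·√(2/n).
z-sum = 2.241 + 1.282 = 3.523.
d_min = 3.523 × √(2/84) = 3.523 × 0.1543 = 0.544.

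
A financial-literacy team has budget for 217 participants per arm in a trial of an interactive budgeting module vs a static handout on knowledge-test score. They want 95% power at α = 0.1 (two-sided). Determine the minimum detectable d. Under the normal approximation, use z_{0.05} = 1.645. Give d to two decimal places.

d_min ≈ 0.32

For two independent groups of n = 217 each: d_min = (z_{α/2} + z_β)·√(2/n).
z-sum = 1.645 + 1.645 = 3.290.
d_min = 3.290 × √(2/217) = 3.290 × 0.0960 = 0.316.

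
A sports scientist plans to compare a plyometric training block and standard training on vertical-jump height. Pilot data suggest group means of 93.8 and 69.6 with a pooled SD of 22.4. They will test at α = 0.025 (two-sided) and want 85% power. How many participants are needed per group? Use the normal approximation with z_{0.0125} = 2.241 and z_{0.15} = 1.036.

Cohen's d = |M₁ − M₂| / SD_pooled = |93.8 − 69.6| / 22.4 = 24.2 / 22.4 = 1.080.
For two independent groups with equal n: n = 2·((z_{α/2} + z_β) / d)².
z_{α/2} + z_β = 2.241 + 1.036 = 3.277.
n = 2 × (3.277 / 1.080)² = 2 × 3.034² = 2 × 9.21 = 18.4.
Round up to the next whole participant.

n = 19 per group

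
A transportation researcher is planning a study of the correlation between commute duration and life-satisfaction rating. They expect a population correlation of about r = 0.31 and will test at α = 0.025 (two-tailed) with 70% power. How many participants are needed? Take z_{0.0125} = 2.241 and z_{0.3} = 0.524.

n = 78

Fisher's z: C = ½·ln((1+r)/(1−r)) = ½·ln(1.8986) = 0.3205.
n = ((z_{α/2} + z_β)/C)² + 3.
(2.241 + 0.524) / 0.3205 = 2.765 / 0.3205 = 8.627.
n = 8.627² + 3 = 74.43 + 3 = 77.4.
Round up.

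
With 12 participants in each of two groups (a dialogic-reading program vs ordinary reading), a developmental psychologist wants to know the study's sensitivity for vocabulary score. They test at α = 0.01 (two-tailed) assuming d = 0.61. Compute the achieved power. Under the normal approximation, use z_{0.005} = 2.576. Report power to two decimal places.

For two equal groups, power = Φ(d·√(n/2) − z_{α/2}).
d·√(n/2) = 0.61 × √(12/2) = 0.61 × 2.449 = 1.494.
z_β = 1.494 − 2.576 = -1.082.
Power = Φ(-1.082) = 0.140.

power ≈ 0.14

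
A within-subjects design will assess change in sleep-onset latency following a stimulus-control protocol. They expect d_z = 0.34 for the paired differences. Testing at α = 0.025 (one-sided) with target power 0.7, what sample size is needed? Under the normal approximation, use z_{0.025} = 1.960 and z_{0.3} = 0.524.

For a paired (one-sample on differences) test: n = ((z_{α} + z_β) / d)².
z_{α} + z_β = 1.960 + 0.524 = 2.484.
n = (2.484 / 0.34)² = 7.306² = 53.38.
Round up.

n = 54 pairs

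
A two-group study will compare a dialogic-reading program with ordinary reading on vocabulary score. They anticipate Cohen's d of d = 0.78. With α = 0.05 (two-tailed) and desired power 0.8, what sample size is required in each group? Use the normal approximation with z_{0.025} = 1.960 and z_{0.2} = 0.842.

For two independent groups with equal n: n = 2·((z_{α/2} + z_β) / d)².
z_{α/2} + z_β = 1.960 + 0.842 = 2.802.
n = 2 × (2.802 / 0.78)² = 2 × 3.592² = 2 × 12.90 = 25.8.
Round up to the next whole participant.

n = 26 per group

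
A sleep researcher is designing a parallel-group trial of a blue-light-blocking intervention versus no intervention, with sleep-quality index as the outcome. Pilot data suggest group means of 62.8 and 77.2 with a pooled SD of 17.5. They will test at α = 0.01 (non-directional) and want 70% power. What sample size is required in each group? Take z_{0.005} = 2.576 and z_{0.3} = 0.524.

Cohen's d = |M₁ − M₂| / SD_pooled = |62.8 − 77.2| / 17.5 = 14.4 / 17.5 = 0.823.
For two independent groups with equal n: n = 2·((z_{α/2} + z_β) / d)².
z_{α/2} + z_β = 2.576 + 0.524 = 3.100.
n = 2 × (3.100 / 0.823)² = 2 × 3.767² = 2 × 14.19 = 28.4.
Round up to the next whole participant.

n = 29 per group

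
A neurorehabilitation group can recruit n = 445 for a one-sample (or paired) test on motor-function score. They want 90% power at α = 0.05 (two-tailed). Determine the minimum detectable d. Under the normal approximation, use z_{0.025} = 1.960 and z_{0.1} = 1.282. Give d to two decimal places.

d_min ≈ 0.15

For a single sample (or paired design) of n = 445: d_min = (z_{α/2} + z_β)/√n.
z-sum = 1.960 + 1.282 = 3.242.
d_min = 3.242 / √445 = 3.242 / 21.095 = 0.154.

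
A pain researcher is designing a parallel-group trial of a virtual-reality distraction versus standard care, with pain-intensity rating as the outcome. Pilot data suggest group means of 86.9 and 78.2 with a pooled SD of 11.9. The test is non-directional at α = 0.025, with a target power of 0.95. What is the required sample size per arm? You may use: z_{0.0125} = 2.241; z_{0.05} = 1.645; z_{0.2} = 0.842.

Cohen's d = |M₁ − M₂| / SD_pooled = |86.9 − 78.2| / 11.9 = 8.7 / 11.9 = 0.731.
For two independent groups with equal n: n = 2·((z_{α/2} + z_β) / d)².
z_{α/2} + z_β = 2.241 + 1.645 = 3.886.
n = 2 × (3.886 / 0.731)² = 2 × 5.316² = 2 × 28.26 = 56.5.
Round up to the next whole participant.

n = 57 per group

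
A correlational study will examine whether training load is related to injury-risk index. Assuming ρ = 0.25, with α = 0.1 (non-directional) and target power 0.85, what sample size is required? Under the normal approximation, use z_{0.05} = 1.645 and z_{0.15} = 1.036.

n = 114

Fisher's z: C = ½·ln((1+r)/(1−r)) = ½·ln(1.6667) = 0.2554.
n = ((z_{α/2} + z_β)/C)² + 3.
(1.645 + 1.036) / 0.2554 = 2.681 / 0.2554 = 10.497.
n = 10.497² + 3 = 110.19 + 3 = 113.2.
Round up.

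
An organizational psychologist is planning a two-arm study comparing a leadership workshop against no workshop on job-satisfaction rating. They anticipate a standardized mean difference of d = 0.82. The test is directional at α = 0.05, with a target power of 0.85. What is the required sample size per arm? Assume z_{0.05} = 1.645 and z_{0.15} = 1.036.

n = 22 per group

For two independent groups with equal n: n = 2·((z_{α} + z_β) / d)².
z_{α} + z_β = 1.645 + 1.036 = 2.681.
n = 2 × (2.681 / 0.82)² = 2 × 3.270² = 2 × 10.69 = 21.4.
Round up to the next whole participant.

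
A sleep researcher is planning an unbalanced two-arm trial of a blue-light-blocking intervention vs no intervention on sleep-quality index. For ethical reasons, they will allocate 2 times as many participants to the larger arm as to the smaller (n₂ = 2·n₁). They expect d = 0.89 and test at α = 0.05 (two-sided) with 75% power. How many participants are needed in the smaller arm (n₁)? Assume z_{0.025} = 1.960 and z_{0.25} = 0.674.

n₁ = 14

With allocation ratio k = n₂/n₁ = 2, Var(x̄₁−x̄₂) = σ²(1/n₁ + 1/(k·n₁)) = σ²·(k+1)/(k·n₁).
So n₁ = (1 + 1/k)·((z_{α/2} + z_β)/d)² = 1.500 × (2.634/0.89)².
n₁ = 1.500 × 8.76 = 13.1.
Round up: n₁ = 14, giving n₂ = 2 × 14 = 28.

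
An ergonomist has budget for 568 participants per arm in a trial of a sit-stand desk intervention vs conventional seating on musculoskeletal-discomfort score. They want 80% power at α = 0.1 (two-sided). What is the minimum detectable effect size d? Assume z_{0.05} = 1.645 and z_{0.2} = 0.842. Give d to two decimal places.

d_min ≈ 0.15

For two independent groups of n = 568 each: d_min = (z_{α/2} + z_β)·√(2/n).
z-sum = 1.645 + 0.842 = 2.487.
d_min = 2.487 × √(2/568) = 2.487 × 0.0593 = 0.148.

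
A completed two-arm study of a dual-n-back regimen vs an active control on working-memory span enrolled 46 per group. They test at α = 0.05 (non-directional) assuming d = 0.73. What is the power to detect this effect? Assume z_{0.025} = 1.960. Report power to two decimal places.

power ≈ 0.94

For two equal groups, power = Φ(d·√(n/2) − z_{α/2}).
d·√(n/2) = 0.73 × √(46/2) = 0.73 × 4.796 = 3.501.
z_β = 3.501 − 1.960 = 1.541.
Power = Φ(1.541) = 0.938.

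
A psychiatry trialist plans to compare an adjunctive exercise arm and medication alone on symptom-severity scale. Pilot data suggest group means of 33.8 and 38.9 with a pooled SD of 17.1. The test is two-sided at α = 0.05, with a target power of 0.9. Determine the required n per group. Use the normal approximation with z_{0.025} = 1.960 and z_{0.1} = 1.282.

n = 237 per group

Cohen's d = |M₁ − M₂| / SD_pooled = |33.8 − 38.9| / 17.1 = 5.1 / 17.1 = 0.298.
For two independent groups with equal n: n = 2·((z_{α/2} + z_β) / d)².
z_{α/2} + z_β = 1.960 + 1.282 = 3.242.
n = 2 × (3.242 / 0.298)² = 2 × 10.879² = 2 × 118.36 = 236.7.
Round up to the next whole participant.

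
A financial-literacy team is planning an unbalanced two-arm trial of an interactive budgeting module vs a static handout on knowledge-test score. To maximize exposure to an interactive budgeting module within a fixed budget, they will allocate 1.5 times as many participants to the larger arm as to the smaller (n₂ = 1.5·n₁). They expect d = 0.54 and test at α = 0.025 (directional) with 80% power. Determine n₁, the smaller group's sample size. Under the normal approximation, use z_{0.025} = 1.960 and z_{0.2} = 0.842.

With allocation ratio k = n₂/n₁ = 1.5, Var(x̄₁−x̄₂) = σ²(1/n₁ + 1/(k·n₁)) = σ²·(k+1)/(k·n₁).
So n₁ = (1 + 1/k)·((z_{α} + z_β)/d)² = 1.667 × (2.802/0.54)².
n₁ = 1.667 × 26.92 = 44.9.
Round up: n₁ = 45, giving n₂ = ⌈1.5 × 45⌉ = ⌈67.5⌉ = 68.

n₁ = 45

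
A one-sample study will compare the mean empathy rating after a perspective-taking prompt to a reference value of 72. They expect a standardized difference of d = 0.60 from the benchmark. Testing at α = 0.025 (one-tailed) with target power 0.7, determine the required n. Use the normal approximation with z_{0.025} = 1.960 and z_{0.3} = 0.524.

For a one-sample test: n = ((z_{α} + z_β) / d)².
z_{α} + z_β = 1.960 + 0.524 = 2.484.
n = (2.484 / 0.60)² = 4.140² = 17.14.
Round up.

n = 18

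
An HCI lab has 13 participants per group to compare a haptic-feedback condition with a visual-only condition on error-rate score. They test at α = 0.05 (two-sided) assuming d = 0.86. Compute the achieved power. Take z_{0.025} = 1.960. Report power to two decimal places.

power ≈ 0.59

For two equal groups, power = Φ(d·√(n/2) − z_{α/2}).
d·√(n/2) = 0.86 × √(13/2) = 0.86 × 2.550 = 2.193.
z_β = 2.193 − 1.960 = 0.233.
Power = Φ(0.233) = 0.592.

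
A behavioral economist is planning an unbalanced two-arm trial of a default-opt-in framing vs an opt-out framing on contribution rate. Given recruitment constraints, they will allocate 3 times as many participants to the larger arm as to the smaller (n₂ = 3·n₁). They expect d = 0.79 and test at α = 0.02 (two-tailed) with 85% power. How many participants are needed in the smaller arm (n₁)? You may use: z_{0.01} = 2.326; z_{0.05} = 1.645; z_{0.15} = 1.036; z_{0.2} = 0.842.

With allocation ratio k = n₂/n₁ = 3, Var(x̄₁−x̄₂) = σ²(1/n₁ + 1/(k·n₁)) = σ²·(k+1)/(k·n₁).
So n₁ = (1 + 1/k)·((z_{α/2} + z_β)/d)² = 1.333 × (3.362/0.79)².
n₁ = 1.333 × 18.11 = 24.1.
Round up: n₁ = 25, giving n₂ = 3 × 25 = 75.

n₁ = 25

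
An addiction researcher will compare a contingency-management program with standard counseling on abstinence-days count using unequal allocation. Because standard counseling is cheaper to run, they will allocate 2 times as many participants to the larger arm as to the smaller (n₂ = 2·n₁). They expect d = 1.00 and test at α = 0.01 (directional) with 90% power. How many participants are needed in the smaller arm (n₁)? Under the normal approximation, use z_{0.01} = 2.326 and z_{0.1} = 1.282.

With allocation ratio k = n₂/n₁ = 2, Var(x̄₁−x̄₂) = σ²(1/n₁ + 1/(k·n₁)) = σ²·(k+1)/(k·n₁).
So n₁ = (1 + 1/k)·((z_{α} + z_β)/d)² = 1.500 × (3.608/1.00)².
n₁ = 1.500 × 13.02 = 19.5.
Round up: n₁ = 20, giving n₂ = 2 × 20 = 40.

n₁ = 20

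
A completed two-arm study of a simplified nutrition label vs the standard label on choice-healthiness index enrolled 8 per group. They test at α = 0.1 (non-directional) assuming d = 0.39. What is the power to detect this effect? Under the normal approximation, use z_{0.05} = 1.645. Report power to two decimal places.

For two equal groups, power = Φ(d·√(n/2) − z_{α/2}).
d·√(n/2) = 0.39 × √(8/2) = 0.39 × 2.000 = 0.780.
z_β = 0.780 − 1.645 = -0.865.
Power = Φ(-0.865) = 0.194.

power ≈ 0.19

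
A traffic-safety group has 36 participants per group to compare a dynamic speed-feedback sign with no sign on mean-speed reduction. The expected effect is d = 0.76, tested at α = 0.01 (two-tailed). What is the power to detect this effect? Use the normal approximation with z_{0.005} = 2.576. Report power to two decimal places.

For two equal groups, power = Φ(d·√(n/2) − z_{α/2}).
d·√(n/2) = 0.76 × √(36/2) = 0.76 × 4.243 = 3.224.
z_β = 3.224 − 2.576 = 0.648.
Power = Φ(0.648) = 0.742.

power ≈ 0.74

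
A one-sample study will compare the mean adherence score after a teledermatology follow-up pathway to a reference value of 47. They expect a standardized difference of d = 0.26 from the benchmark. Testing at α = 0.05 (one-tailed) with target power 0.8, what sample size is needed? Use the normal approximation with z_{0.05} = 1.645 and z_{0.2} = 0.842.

n = 92

For a one-sample test: n = ((z_{α} + z_β) / d)².
z_{α} + z_β = 1.645 + 0.842 = 2.487.
n = (2.487 / 0.26)² = 9.565² = 91.50.
Round up.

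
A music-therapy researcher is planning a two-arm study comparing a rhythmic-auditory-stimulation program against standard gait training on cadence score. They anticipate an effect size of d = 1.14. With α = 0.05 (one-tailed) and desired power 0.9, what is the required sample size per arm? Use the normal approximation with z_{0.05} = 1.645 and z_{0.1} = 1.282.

For two independent groups with equal n: n = 2·((z_{α} + z_β) / d)².
z_{α} + z_β = 1.645 + 1.282 = 2.927.
n = 2 × (2.927 / 1.14)² = 2 × 2.568² = 2 × 6.59 = 13.2.
Round up to the next whole participant.

n = 14 per group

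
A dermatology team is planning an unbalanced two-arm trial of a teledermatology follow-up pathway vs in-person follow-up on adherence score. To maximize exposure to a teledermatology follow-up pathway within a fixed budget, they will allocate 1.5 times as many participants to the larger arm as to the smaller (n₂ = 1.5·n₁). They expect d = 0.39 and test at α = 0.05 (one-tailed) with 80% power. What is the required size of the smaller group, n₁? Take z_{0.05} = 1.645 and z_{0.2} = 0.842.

With allocation ratio k = n₂/n₁ = 1.5, Var(x̄₁−x̄₂) = σ²(1/n₁ + 1/(k·n₁)) = σ²·(k+1)/(k·n₁).
So n₁ = (1 + 1/k)·((z_{α} + z_β)/d)² = 1.667 × (2.487/0.39)².
n₁ = 1.667 × 40.67 = 67.8.
Round up: n₁ = 68, giving n₂ = 1.5 × 68 = 102.

n₁ = 68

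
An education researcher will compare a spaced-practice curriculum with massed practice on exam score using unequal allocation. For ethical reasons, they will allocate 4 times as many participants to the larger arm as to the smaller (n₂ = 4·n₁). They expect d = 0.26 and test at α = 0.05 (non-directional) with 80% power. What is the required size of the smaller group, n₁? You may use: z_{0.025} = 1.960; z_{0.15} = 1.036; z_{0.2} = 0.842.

n₁ = 146

With allocation ratio k = n₂/n₁ = 4, Var(x̄₁−x̄₂) = σ²(1/n₁ + 1/(k·n₁)) = σ²·(k+1)/(k·n₁).
So n₁ = (1 + 1/k)·((z_{α/2} + z_β)/d)² = 1.250 × (2.802/0.26)².
n₁ = 1.250 × 116.14 = 145.2.
Round up: n₁ = 146, giving n₂ = 4 × 146 = 584.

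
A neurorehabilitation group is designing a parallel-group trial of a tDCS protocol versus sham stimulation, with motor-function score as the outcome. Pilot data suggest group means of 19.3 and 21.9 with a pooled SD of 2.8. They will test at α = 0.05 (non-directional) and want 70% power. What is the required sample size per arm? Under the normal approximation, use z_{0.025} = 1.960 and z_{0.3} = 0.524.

Cohen's d = |M₁ − M₂| / SD_pooled = |19.3 − 21.9| / 2.8 = 2.6 / 2.8 = 0.929.
For two independent groups with equal n: n = 2·((z_{α/2} + z_β) / d)².
z_{α/2} + z_β = 1.960 + 0.524 = 2.484.
n = 2 × (2.484 / 0.929)² = 2 × 2.674² = 2 × 7.15 = 14.3.
Round up to the next whole participant.

n = 15 per group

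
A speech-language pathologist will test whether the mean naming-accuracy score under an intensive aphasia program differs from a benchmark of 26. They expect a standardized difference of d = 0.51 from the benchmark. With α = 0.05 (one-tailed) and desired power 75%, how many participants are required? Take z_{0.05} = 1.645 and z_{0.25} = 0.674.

For a one-sample test: n = ((z_{α} + z_β) / d)².
z_{α} + z_β = 1.645 + 0.674 = 2.319.
n = (2.319 / 0.51)² = 4.547² = 20.68.
Round up.

n = 21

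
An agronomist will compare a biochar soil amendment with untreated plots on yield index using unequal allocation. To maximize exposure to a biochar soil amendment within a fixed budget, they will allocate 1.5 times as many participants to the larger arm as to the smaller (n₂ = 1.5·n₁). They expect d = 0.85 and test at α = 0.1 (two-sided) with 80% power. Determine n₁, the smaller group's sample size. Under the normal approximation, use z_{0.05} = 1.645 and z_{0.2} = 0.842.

With allocation ratio k = n₂/n₁ = 1.5, Var(x̄₁−x̄₂) = σ²(1/n₁ + 1/(k·n₁)) = σ²·(k+1)/(k·n₁).
So n₁ = (1 + 1/k)·((z_{α/2} + z_β)/d)² = 1.667 × (2.487/0.85)².
n₁ = 1.667 × 8.56 = 14.3.
Round up: n₁ = 15, giving n₂ = ⌈1.5 × 15⌉ = ⌈22.5⌉ = 23.

n₁ = 15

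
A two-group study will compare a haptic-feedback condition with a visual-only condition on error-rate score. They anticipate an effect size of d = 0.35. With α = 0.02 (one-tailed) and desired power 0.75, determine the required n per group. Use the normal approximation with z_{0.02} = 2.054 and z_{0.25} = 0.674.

n = 122 per group

For two independent groups with equal n: n = 2·((z_{α} + z_β) / d)².
z_{α} + z_β = 2.054 + 0.674 = 2.728.
n = 2 × (2.728 / 0.35)² = 2 × 7.794² = 2 × 60.75 = 121.5.
Round up to the next whole participant.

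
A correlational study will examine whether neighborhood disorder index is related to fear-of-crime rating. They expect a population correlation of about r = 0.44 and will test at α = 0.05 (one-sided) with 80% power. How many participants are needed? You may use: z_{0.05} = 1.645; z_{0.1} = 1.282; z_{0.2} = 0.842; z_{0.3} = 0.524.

n = 31

Fisher's z: C = ½·ln((1+r)/(1−r)) = ½·ln(2.5714) = 0.4722.
n = ((z_{α} + z_β)/C)² + 3.
(1.645 + 0.842) / 0.4722 = 2.487 / 0.4722 = 5.267.
n = 5.267² + 3 = 27.74 + 3 = 30.7.
Round up.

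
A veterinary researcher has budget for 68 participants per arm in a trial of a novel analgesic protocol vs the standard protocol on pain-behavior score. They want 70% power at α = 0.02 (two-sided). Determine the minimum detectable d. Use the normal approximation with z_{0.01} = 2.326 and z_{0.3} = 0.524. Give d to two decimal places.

d_min ≈ 0.49

For two independent groups of n = 68 each: d_min = (z_{α/2} + z_β)·√(2/n).
z-sum = 2.326 + 0.524 = 2.850.
d_min = 2.850 × √(2/68) = 2.850 × 0.1715 = 0.489.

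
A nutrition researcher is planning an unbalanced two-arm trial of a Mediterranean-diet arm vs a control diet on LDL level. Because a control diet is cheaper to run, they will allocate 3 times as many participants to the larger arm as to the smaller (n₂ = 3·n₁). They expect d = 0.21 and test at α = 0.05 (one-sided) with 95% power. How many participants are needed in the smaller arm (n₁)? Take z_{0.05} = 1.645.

n₁ = 328

With allocation ratio k = n₂/n₁ = 3, Var(x̄₁−x̄₂) = σ²(1/n₁ + 1/(k·n₁)) = σ²·(k+1)/(k·n₁).
So n₁ = (1 + 1/k)·((z_{α} + z_β)/d)² = 1.333 × (3.290/0.21)².
n₁ = 1.333 × 245.44 = 327.3.
Round up: n₁ = 328, giving n₂ = 3 × 328 = 984.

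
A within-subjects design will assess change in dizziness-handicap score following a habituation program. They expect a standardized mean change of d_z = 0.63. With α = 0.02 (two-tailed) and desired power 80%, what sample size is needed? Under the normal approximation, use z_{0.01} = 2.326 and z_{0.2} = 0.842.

n = 26 pairs

For a paired (one-sample on differences) test: n = ((z_{α/2} + z_β) / d)².
z_{α/2} + z_β = 2.326 + 0.842 = 3.168.
n = (3.168 / 0.63)² = 5.029² = 25.29.
Round up.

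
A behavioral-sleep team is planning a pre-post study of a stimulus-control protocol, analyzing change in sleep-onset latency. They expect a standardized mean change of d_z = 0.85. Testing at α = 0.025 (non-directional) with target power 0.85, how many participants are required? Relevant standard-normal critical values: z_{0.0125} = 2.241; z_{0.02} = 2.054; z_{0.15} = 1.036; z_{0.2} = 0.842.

For a paired (one-sample on differences) test: n = ((z_{α/2} + z_β) / d)².
z_{α/2} + z_β = 2.241 + 1.036 = 3.277.
n = (3.277 / 0.85)² = 3.855² = 14.86.
Round up.

n = 15 pairs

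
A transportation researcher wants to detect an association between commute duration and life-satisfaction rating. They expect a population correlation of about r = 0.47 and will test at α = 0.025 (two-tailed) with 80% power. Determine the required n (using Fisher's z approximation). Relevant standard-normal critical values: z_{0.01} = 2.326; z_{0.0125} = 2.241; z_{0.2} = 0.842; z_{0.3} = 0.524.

n = 40

Fisher's z: C = ½·ln((1+r)/(1−r)) = ½·ln(2.7736) = 0.5101.
n = ((z_{α/2} + z_β)/C)² + 3.
(2.241 + 0.842) / 0.5101 = 3.083 / 0.5101 = 6.044.
n = 6.044² + 3 = 36.53 + 3 = 39.5.
Round up.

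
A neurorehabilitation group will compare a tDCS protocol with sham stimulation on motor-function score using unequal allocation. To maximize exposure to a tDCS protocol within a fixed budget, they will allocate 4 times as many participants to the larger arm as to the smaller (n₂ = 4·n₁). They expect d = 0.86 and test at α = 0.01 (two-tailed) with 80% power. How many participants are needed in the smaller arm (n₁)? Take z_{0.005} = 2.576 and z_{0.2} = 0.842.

With allocation ratio k = n₂/n₁ = 4, Var(x̄₁−x̄₂) = σ²(1/n₁ + 1/(k·n₁)) = σ²·(k+1)/(k·n₁).
So n₁ = (1 + 1/k)·((z_{α/2} + z_β)/d)² = 1.250 × (3.418/0.86)².
n₁ = 1.250 × 15.80 = 19.7.
Round up: n₁ = 20, giving n₂ = 4 × 20 = 80.

n₁ = 20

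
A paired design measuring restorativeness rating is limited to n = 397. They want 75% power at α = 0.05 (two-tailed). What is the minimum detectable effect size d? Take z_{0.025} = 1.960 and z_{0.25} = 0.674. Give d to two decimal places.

For a single sample (or paired design) of n = 397: d_min = (z_{α/2} + z_β)/√n.
z-sum = 1.960 + 0.674 = 2.634.
d_min = 2.634 / √397 = 2.634 / 19.925 = 0.132.

d_min ≈ 0.13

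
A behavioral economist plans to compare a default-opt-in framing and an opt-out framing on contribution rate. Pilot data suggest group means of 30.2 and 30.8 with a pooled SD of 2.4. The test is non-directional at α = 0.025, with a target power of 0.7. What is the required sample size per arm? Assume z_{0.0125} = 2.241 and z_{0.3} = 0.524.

Cohen's d = |M₁ − M₂| / SD_pooled = |30.2 − 30.8| / 2.4 = 0.6 / 2.4 = 0.250.
For two independent groups with equal n: n = 2·((z_{α/2} + z_β) / d)².
z_{α/2} + z_β = 2.241 + 0.524 = 2.765.
n = 2 × (2.765 / 0.250)² = 2 × 11.060² = 2 × 122.32 = 244.6.
Round up to the next whole participant.

n = 245 per group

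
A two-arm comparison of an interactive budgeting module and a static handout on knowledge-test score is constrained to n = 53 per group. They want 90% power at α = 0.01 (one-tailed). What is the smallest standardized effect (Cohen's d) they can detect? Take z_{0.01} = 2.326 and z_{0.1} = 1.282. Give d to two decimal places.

For two independent groups of n = 53 each: d_min = (z_{α} + z_β)·√(2/n).
z-sum = 2.326 + 1.282 = 3.608.
d_min = 3.608 × √(2/53) = 3.608 × 0.1943 = 0.701.

d_min ≈ 0.70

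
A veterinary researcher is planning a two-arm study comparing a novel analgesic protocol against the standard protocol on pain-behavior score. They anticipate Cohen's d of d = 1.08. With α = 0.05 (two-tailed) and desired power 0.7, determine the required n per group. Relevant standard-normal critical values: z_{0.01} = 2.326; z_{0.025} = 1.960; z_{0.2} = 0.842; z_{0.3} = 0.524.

For two independent groups with equal n: n = 2·((z_{α/2} + z_β) / d)².
z_{α/2} + z_β = 1.960 + 0.524 = 2.484.
n = 2 × (2.484 / 1.08)² = 2 × 2.300² = 2 × 5.29 = 10.6.
Round up to the next whole participant.

n = 11 per group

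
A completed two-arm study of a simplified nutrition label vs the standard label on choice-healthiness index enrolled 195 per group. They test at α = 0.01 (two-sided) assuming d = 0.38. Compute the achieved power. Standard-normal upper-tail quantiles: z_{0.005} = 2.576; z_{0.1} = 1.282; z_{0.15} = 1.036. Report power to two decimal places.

For two equal groups, power = Φ(d·√(n/2) − z_{α/2}).
d·√(n/2) = 0.38 × √(195/2) = 0.38 × 9.874 = 3.752.
z_β = 3.752 − 2.576 = 1.176.
Power = Φ(1.176) = 0.880.

power ≈ 0.88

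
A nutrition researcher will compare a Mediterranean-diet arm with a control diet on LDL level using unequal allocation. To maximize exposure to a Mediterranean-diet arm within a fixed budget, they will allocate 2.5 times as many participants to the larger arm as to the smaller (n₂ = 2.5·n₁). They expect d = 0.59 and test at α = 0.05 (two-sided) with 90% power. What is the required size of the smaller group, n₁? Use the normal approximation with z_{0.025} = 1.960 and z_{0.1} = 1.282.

With allocation ratio k = n₂/n₁ = 2.5, Var(x̄₁−x̄₂) = σ²(1/n₁ + 1/(k·n₁)) = σ²·(k+1)/(k·n₁).
So n₁ = (1 + 1/k)·((z_{α/2} + z_β)/d)² = 1.400 × (3.242/0.59)².
n₁ = 1.400 × 30.19 = 42.3.
Round up: n₁ = 43, giving n₂ = ⌈2.5 × 43⌉ = ⌈107.5⌉ = 108.

n₁ = 43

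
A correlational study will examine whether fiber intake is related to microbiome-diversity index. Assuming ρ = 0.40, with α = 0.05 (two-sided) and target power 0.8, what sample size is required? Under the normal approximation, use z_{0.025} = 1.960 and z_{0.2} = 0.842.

n = 47

Fisher's z: C = ½·ln((1+r)/(1−r)) = ½·ln(2.3333) = 0.4236.
n = ((z_{α/2} + z_β)/C)² + 3.
(1.960 + 0.842) / 0.4236 = 2.802 / 0.4236 = 6.615.
n = 6.615² + 3 = 43.75 + 3 = 46.8.
Round up.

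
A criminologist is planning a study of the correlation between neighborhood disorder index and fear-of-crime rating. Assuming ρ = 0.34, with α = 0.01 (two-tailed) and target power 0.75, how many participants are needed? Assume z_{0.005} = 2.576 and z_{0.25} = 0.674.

n = 88

Fisher's z: C = ½·ln((1+r)/(1−r)) = ½·ln(2.0303) = 0.3541.
n = ((z_{α/2} + z_β)/C)² + 3.
(2.576 + 0.674) / 0.3541 = 3.250 / 0.3541 = 9.178.
n = 9.178² + 3 = 84.24 + 3 = 87.2.
Round up.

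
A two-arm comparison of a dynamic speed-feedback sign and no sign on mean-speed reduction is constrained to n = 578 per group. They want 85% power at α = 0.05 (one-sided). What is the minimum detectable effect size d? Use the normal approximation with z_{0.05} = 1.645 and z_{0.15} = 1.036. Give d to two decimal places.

d_min ≈ 0.16

For two independent groups of n = 578 each: d_min = (z_{α} + z_β)·√(2/n).
z-sum = 1.645 + 1.036 = 2.681.
d_min = 2.681 × √(2/578) = 2.681 × 0.0588 = 0.158.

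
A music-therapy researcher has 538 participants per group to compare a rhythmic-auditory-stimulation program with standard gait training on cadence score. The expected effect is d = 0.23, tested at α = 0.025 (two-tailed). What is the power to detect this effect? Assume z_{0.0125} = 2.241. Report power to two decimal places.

For two equal groups, power = Φ(d·√(n/2) − z_{α/2}).
d·√(n/2) = 0.23 × √(538/2) = 0.23 × 16.401 = 3.772.
z_β = 3.772 − 2.241 = 1.531.
Power = Φ(1.531) = 0.937.

power ≈ 0.94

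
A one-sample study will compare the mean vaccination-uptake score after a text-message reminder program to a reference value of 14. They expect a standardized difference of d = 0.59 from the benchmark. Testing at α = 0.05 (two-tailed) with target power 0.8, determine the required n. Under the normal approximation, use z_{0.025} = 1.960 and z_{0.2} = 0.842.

For a one-sample test: n = ((z_{α/2} + z_β) / d)².
z_{α/2} + z_β = 1.960 + 0.842 = 2.802.
n = (2.802 / 0.59)² = 4.749² = 22.55.
Round up.

n = 23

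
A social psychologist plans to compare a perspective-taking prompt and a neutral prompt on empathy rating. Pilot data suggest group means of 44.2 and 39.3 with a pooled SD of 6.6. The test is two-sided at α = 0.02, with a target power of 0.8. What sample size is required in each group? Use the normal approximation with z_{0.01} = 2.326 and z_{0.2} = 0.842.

n = 37 per group

Cohen's d = |M₁ − M₂| / SD_pooled = |44.2 − 39.3| / 6.6 = 4.9 / 6.6 = 0.742.
For two independent groups with equal n: n = 2·((z_{α/2} + z_β) / d)².
z_{α/2} + z_β = 2.326 + 0.842 = 3.168.
n = 2 × (3.168 / 0.742)² = 2 × 4.270² = 2 × 18.23 = 36.5.
Round up to the next whole participant.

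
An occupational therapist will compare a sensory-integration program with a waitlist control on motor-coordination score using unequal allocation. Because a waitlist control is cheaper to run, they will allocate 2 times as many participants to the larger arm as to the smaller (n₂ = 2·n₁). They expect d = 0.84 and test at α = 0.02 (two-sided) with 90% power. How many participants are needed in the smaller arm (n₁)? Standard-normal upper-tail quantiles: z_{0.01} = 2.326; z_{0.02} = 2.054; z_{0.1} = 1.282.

n₁ = 28

With allocation ratio k = n₂/n₁ = 2, Var(x̄₁−x̄₂) = σ²(1/n₁ + 1/(k·n₁)) = σ²·(k+1)/(k·n₁).
So n₁ = (1 + 1/k)·((z_{α/2} + z_β)/d)² = 1.500 × (3.608/0.84)².
n₁ = 1.500 × 18.45 = 27.7.
Round up: n₁ = 28, giving n₂ = 2 × 28 = 56.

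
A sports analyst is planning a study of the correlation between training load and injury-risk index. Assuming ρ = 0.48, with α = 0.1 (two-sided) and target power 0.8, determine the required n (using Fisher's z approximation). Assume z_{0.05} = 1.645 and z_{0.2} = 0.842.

n = 26

Fisher's z: C = ½·ln((1+r)/(1−r)) = ½·ln(2.8462) = 0.5230.
n = ((z_{α/2} + z_β)/C)² + 3.
(1.645 + 0.842) / 0.5230 = 2.487 / 0.5230 = 4.755.
n = 4.755² + 3 = 22.61 + 3 = 25.6.
Round up.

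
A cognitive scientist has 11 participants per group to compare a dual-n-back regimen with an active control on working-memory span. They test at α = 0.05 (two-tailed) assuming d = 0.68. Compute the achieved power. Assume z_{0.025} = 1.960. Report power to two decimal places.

For two equal groups, power = Φ(d·√(n/2) − z_{α/2}).
d·√(n/2) = 0.68 × √(11/2) = 0.68 × 2.345 = 1.595.
z_β = 1.595 − 1.960 = -0.365.
Power = Φ(-0.365) = 0.357.

power ≈ 0.36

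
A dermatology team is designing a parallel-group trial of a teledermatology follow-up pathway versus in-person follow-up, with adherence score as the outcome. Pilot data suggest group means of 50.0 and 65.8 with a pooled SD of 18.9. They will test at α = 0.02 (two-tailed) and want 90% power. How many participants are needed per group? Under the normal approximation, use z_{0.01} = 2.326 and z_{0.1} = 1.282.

n = 38 per group

Cohen's d = |M₁ − M₂| / SD_pooled = |50.0 − 65.8| / 18.9 = 15.8 / 18.9 = 0.836.
For two independent groups with equal n: n = 2·((z_{α/2} + z_β) / d)².
z_{α/2} + z_β = 2.326 + 1.282 = 3.608.
n = 2 × (3.608 / 0.836)² = 2 × 4.316² = 2 × 18.63 = 37.3.
Round up to the next whole participant.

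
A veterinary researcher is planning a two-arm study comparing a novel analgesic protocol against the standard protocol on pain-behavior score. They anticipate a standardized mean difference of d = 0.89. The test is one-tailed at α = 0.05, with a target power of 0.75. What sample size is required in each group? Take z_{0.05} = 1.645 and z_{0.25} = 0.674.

n = 14 per group

For two independent groups with equal n: n = 2·((z_{α} + z_β) / d)².
z_{α} + z_β = 1.645 + 0.674 = 2.319.
n = 2 × (2.319 / 0.89)² = 2 × 2.606² = 2 × 6.79 = 13.6.
Round up to the next whole participant.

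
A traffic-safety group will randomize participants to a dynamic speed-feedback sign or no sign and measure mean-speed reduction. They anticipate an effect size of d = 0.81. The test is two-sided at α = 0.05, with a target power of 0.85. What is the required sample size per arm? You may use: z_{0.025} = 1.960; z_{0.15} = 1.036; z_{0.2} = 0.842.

n = 28 per group

For two independent groups with equal n: n = 2·((z_{α/2} + z_β) / d)².
z_{α/2} + z_β = 1.960 + 1.036 = 2.996.
n = 2 × (2.996 / 0.81)² = 2 × 3.699² = 2 × 13.68 = 27.4.
Round up to the next whole participant.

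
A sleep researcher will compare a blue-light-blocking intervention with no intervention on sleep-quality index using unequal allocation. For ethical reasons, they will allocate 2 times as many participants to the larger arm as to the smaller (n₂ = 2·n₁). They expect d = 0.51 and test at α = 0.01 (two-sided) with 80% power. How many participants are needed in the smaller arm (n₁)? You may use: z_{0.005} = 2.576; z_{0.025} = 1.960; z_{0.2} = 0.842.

With allocation ratio k = n₂/n₁ = 2, Var(x̄₁−x̄₂) = σ²(1/n₁ + 1/(k·n₁)) = σ²·(k+1)/(k·n₁).
So n₁ = (1 + 1/k)·((z_{α/2} + z_β)/d)² = 1.500 × (3.418/0.51)².
n₁ = 1.500 × 44.92 = 67.4.
Round up: n₁ = 68, giving n₂ = 2 × 68 = 136.

n₁ = 68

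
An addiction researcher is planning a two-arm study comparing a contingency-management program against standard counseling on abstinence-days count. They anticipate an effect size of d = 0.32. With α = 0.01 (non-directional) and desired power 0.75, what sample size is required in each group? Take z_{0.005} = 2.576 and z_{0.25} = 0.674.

For two independent groups with equal n: n = 2·((z_{α/2} + z_β) / d)².
z_{α/2} + z_β = 2.576 + 0.674 = 3.250.
n = 2 × (3.250 / 0.32)² = 2 × 10.156² = 2 × 103.15 = 206.3.
Round up to the next whole participant.

n = 207 per group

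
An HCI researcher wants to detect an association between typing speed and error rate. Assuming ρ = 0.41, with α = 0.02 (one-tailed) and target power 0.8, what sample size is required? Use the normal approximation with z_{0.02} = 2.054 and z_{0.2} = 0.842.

Fisher's z: C = ½·ln((1+r)/(1−r)) = ½·ln(2.3898) = 0.4356.
n = ((z_{α} + z_β)/C)² + 3.
(2.054 + 0.842) / 0.4356 = 2.896 / 0.4356 = 6.648.
n = 6.648² + 3 = 44.20 + 3 = 47.2.
Round up.

n = 48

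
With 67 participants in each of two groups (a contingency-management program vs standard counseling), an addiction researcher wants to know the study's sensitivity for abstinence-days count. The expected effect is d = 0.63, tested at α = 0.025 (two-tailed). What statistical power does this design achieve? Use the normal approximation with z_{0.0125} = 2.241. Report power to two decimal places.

power ≈ 0.92

For two equal groups, power = Φ(d·√(n/2) − z_{α/2}).
d·√(n/2) = 0.63 × √(67/2) = 0.63 × 5.788 = 3.646.
z_β = 3.646 − 2.241 = 1.405.
Power = Φ(1.405) = 0.920.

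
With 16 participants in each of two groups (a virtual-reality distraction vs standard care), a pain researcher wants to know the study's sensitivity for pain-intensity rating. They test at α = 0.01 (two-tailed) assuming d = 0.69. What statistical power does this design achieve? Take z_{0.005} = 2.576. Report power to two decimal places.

For two equal groups, power = Φ(d·√(n/2) − z_{α/2}).
d·√(n/2) = 0.69 × √(16/2) = 0.69 × 2.828 = 1.952.
z_β = 1.952 − 2.576 = -0.624.
Power = Φ(-0.624) = 0.266.

power ≈ 0.27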